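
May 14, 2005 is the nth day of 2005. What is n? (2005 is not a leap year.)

Days in months before May: 31 + 28 + 31 + 30 = 120.
Plus 14 days into May → day 134.

134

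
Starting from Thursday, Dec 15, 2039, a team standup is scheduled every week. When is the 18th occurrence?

Apr 12, 2040

The 18th occurrence is 17 intervals after the first: 17 × 7 = 119 days after Dec 15, 2039.
Dec has 31 days — 16 days to the end of Dec leaves 103.
Jan has 31 days (72 left).
Feb has 29 days (43 left).
Mar has 31 days (12 left).
12 days into Apr → Apr 12, 2040.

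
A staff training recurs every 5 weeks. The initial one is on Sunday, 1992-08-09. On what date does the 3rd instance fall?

The 3rd occurrence is 2 intervals after the first: 2 × 35 = 70 days after 1992-08-09.
August has 31 days — 22 days to the end of August leaves 48.
September has 30 days (18 left).
18 days into October → 1992-10-18.

1992-10-18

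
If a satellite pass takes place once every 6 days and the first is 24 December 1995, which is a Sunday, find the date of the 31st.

21 June 1996

The 31st occurrence is 30 intervals after the first: 30 × 6 = 180 days after 24 December 1995.
December has 31 days — 7 days to the end of December leaves 173.
January has 31 days (142 left).
February has 29 days (113 left).
March has 31 days (82 left).
April has 30 days (52 left).
May has 31 days (21 left).
21 days into June → 21 June 1996.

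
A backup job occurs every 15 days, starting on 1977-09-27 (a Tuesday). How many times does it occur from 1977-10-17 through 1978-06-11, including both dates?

Occurrences land 15·i days after 1977-09-27 for i = 0, 1, 2, …
1977-10-17 is 20 days after the start; 20 ÷ 15 = 1 remainder 5; since the remainder is 5, round up to i = 2. First occurrence in the window: #3 on 1977-10-27 (2×15 = 30 days in).
1978-06-11 is 257 days after the start; 257 ÷ 15 = 17 remainder 2. Last occurrence in the window: #18 on 1978-06-09.
Occurrences #3 through #18: 16 in total.

16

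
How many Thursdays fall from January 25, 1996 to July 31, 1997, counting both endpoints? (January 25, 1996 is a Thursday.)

January 25, 1996 is a Thursday; the first Thursday on or after it is January 25, 1996.
From January 25, 1996 to July 31, 1997: 341 + 212 = 553 days (rest of 1996, to July 31, 1997 in 1997).
553 ÷ 7 = 79 full weeks with remainder 0, so 79 more Thursdays after the first → 80.

80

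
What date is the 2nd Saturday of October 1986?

The first Saturday of October 1986 is October 4.
The 2nd Saturday is 1 weeks later: 4 + 7 = 11.

1986-10-11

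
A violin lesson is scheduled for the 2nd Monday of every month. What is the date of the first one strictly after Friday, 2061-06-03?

2061-06-13

June 2061 starts on a Wednesday; its first Monday is the 6th, so the 2nd Monday is the 13th — 2061-06-13.
2061-06-13 is after 2061-06-03, so that is the next one.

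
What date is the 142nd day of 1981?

May 22, 1981

Jan has 31 days (142 − 31 = 111 remain).
Feb has 28 days (111 − 28 = 83 remain).
Mar has 31 days (83 − 31 = 52 remain).
Apr has 30 days (52 − 30 = 22 remain).
22 into May → May 22.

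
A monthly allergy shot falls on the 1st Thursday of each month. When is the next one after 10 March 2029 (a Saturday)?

March 2029 starts on a Thursday, so its 1st Thursday is 1 March 2029.
That is not after 10 March 2029, so look at April 2029.
April 2029 starts on a Sunday, so its 1st Thursday is 5 April 2029 (4 days in).

5 April 2029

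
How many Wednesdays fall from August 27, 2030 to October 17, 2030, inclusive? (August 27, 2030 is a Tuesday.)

8

August 27, 2030 is a Tuesday; the first Wednesday on or after it is August 28, 2030 (1 day later).
From August 28, 2030 to October 17, 2030: 3 + 30 + 17 = 50 days (rest of August, September, October).
50 ÷ 7 = 7 full weeks with remainder 1, so 7 more Wednesdays after the first → 8.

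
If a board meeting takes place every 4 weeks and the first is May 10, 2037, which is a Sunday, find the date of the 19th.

Sep 26, 2038

The 19th occurrence is 18 intervals after the first: 18 × 28 = 504 days after May 10, 2037.
May has 31 days — 21 days to the end of May leaves 483.
From end of May to end of 2037 is 214 days (269 left).
Jan has 31 days (238 left).
Feb has 28 days (210 left).
Mar has 31 days (179 left).
Apr has 30 days (149 left).
May has 31 days (118 left).
Jun has 30 days (88 left).
Jul has 31 days (57 left).
Aug has 31 days (26 left).
26 days into Sep → Sep 26, 2038.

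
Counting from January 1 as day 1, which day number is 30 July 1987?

211

Days in months before July: 31 + 28 + 31 + 30 + 31 + 30 = 181.
Plus 30 days into July → day 211.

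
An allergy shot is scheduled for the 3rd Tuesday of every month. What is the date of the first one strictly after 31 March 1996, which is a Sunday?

March 1996 starts on a Friday; its first Tuesday is the 5th, so the 3rd Tuesday is the 19th — 19 March 1996.
That is not after 31 March 1996, so look at April 1996.
April 1996 starts on a Monday; its first Tuesday is the 2nd, so the 3rd Tuesday is the 16th — 16 April 1996.

16 April 1996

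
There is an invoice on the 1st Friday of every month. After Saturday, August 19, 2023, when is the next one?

August 2023 starts on a Tuesday, so its 1st Friday is August 4, 2023 (3 days in).
That is not after August 19, 2023, so look at September 2023.
September 2023 starts on a Friday, so its 1st Friday is September 1, 2023.

September 1, 2023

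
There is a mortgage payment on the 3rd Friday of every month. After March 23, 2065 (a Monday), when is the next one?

March 2065 starts on a Sunday; its first Friday is the 6th, so the 3rd Friday is the 20th — March 20, 2065.
That is not after March 23, 2065, so look at April 2065.
April 2065 starts on a Wednesday; its first Friday is the 3rd, so the 3rd Friday is the 17th — April 17, 2065.

April 17, 2065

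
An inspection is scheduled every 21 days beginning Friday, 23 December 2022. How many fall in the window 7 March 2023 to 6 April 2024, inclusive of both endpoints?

Occurrences land 21·i days after 23 December 2022 for i = 0, 1, 2, …
7 March 2023 is 74 days after the start; 74 ÷ 21 = 3 remainder 11; since the remainder is 11, round up to i = 4. First occurrence in the window: #5 on 17 March 2023 (4×21 = 84 days in).
6 April 2024 is 470 days after the start; 470 ÷ 21 = 22 remainder 8. Last occurrence in the window: #23 on 29 March 2024.
Occurrences #5 through #23: 19 in total.

19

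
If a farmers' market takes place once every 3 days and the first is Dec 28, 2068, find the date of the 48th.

The 48th occurrence is 47 intervals after the first: 47 × 3 = 141 days after Dec 28, 2068.
Dec has 31 days — 3 days to the end of Dec leaves 138.
Jan has 31 days (107 left).
Feb has 28 days (79 left).
Mar has 31 days (48 left).
Apr has 30 days (18 left).
18 days into May → May 18, 2069.

May 18, 2069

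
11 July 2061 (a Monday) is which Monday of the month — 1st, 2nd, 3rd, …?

Day 11 falls in week ⌈11/7⌉ of the month.
Days 1–7 hold the 1st Monday, 8–14 the 2nd, 15–21 the 3rd, 22–28 the 4th, 29–31 the 5th.
11 is in the range for the 2nd.

2nd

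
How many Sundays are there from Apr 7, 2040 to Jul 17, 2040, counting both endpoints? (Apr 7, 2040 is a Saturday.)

15

Apr 7, 2040 is a Saturday; the first Sunday on or after it is Apr 8, 2040 (1 day later).
From Apr 8, 2040 to Jul 17, 2040: 22 + 31 + 30 + 17 = 100 days (rest of Apr, May, Jun, Jul).
100 ÷ 7 = 14 full weeks with remainder 2, so 14 more Sundays after the first → 15.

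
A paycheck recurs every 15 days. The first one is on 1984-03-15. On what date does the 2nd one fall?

1984-03-30

The 2nd occurrence is 1 interval after the first: 1 × 15 = 15 days after 1984-03-15.
15 days later is 1984-03-30.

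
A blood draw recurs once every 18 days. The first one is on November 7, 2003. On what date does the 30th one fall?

The 30th occurrence is 29 intervals after the first: 29 × 18 = 522 days after November 7, 2003.
November has 30 days — 23 days to the end of November leaves 499.
From end of November to end of 2003 is 31 days (468 left).
2004 has 366 days (102 left).
January has 31 days (71 left).
February has 28 days (43 left).
March has 31 days (12 left).
12 days into April → April 12, 2005.

April 12, 2005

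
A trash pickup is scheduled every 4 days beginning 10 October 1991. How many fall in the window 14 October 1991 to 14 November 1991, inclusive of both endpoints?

Occurrences land 4·i days after 10 October 1991 for i = 0, 1, 2, …
14 October 1991 is 4 days after the start; 4 ÷ 4 = 1 remainder 0. First occurrence in the window: #2 on 14 October 1991 (1×4 = 4 days in).
14 November 1991 is 35 days after the start; 35 ÷ 4 = 8 remainder 3. Last occurrence in the window: #9 on 11 November 1991.
Occurrences #2 through #9: 8 in total.

8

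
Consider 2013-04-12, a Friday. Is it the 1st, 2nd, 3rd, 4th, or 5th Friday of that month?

Day 12 falls in week ⌈12/7⌉ of the month.
Days 1–7 hold the 1st Friday, 8–14 the 2nd, 15–21 the 3rd, 22–28 the 4th, 29–31 the 5th.
12 is in the range for the 2nd.

2nd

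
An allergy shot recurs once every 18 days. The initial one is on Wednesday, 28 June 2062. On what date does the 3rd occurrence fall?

3 August 2062

The 3rd occurrence is 2 intervals after the first: 2 × 18 = 36 days after 28 June 2062.
June has 30 days — 2 days to the end of June leaves 34.
July has 31 days (3 left).
3 days into August → 3 August 2062.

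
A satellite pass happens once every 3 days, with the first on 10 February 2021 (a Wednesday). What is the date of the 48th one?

1 July 2021

The 48th occurrence is 47 intervals after the first: 47 × 3 = 141 days after 10 February 2021.
February has 28 days — 18 days to the end of February leaves 123.
March has 31 days (92 left).
April has 30 days (62 left).
May has 31 days (31 left).
June has 30 days (1 left).
1 day into July → 1 July 2021.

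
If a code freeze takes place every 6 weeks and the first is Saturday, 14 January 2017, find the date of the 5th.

1 July 2017

The 5th occurrence is 4 intervals after the first: 4 × 42 = 168 days after 14 January 2017.
January has 31 days — 17 days to the end of January leaves 151.
February has 28 days (123 left).
March has 31 days (92 left).
April has 30 days (62 left).
May has 31 days (31 left).
June has 30 days (1 left).
1 day into July → 1 July 2017.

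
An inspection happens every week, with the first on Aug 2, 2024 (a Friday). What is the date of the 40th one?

The 40th occurrence is 39 intervals after the first: 39 × 7 = 273 days after Aug 2, 2024.
Aug has 31 days — 29 days to the end of Aug leaves 244.
Sep has 30 days (214 left).
Oct has 31 days (183 left).
Nov has 30 days (153 left).
Dec has 31 days (122 left).
Jan has 31 days (91 left).
Feb has 28 days (63 left).
Mar has 31 days (32 left).
Apr has 30 days (2 left).
2 days into May → May 2, 2025.

May 2, 2025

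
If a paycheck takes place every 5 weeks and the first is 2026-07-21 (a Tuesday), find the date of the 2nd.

2026-08-25

The 2nd occurrence is 1 interval after the first: 1 × 35 = 35 days after 2026-07-21.
July has 31 days — 10 days to the end of July leaves 25.
25 days into August → 2026-08-25.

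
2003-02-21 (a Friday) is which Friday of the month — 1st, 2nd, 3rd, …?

Day 21 falls in week ⌈21/7⌉ of the month.
Days 1–7 hold the 1st Friday, 8–14 the 2nd, 15–21 the 3rd, 22–28 the 4th, 29–31 the 5th.
21 is in the range for the 3rd.

3rd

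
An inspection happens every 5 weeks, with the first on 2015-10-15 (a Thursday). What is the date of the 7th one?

2016-05-12

The 7th occurrence is 6 intervals after the first: 6 × 35 = 210 days after 2015-10-15.
October has 31 days — 16 days to the end of October leaves 194.
November has 30 days (164 left).
December has 31 days (133 left).
January has 31 days (102 left).
February has 29 days (73 left).
March has 31 days (42 left).
April has 30 days (12 left).
12 days into May → 2016-05-12.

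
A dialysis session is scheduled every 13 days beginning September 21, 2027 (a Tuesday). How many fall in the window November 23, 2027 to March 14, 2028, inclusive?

Occurrences land 13·i days after September 21, 2027 for i = 0, 1, 2, …
November 23, 2027 is 63 days after the start; 63 ÷ 13 = 4 remainder 11; since the remainder is 11, round up to i = 5. First occurrence in the window: #6 on November 25, 2027 (5×13 = 65 days in).
March 14, 2028 is 175 days after the start; 175 ÷ 13 = 13 remainder 6. Last occurrence in the window: #14 on March 8, 2028.
Occurrences #6 through #14: 9 in total.

9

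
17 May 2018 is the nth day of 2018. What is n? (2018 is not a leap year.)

137

Days in months before May: 31 + 28 + 31 + 30 = 120.
Plus 17 days into May → day 137.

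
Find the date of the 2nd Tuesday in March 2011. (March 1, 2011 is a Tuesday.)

8 March 2011

March 2011 begins on a Tuesday, so the first Tuesday is March 1.
The 2nd Tuesday is 1 weeks later: 1 + 7 = 8.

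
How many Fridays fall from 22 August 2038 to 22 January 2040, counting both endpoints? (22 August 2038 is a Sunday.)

22 August 2038 is a Sunday; the first Friday on or after it is 27 August 2038 (5 days later).
From 27 August 2038 to 22 January 2040: 126 + 365 + 22 = 513 days (rest of 2038, 2039, to 22 January 2040 in 2040).
513 ÷ 7 = 73 full weeks with remainder 2, so 73 more Fridays after the first → 74.

74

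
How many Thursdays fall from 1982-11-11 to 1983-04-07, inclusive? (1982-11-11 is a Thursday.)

1982-11-11 is a Thursday; the first Thursday on or after it is 1982-11-11.
From 1982-11-11 to 1983-04-07: 19 + 31 + 31 + 28 + 31 + 7 = 147 days (rest of November, December, January, February, March, April).
147 ÷ 7 = 21 full weeks with remainder 0, so 21 more Thursdays after the first → 22.

22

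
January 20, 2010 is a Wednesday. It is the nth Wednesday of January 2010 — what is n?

3rd

Day 20 falls in week ⌈20/7⌉ of the month.
Days 1–7 hold the 1st Wednesday, 8–14 the 2nd, 15–21 the 3rd, 22–28 the 4th, 29–31 the 5th.
20 is in the range for the 3rd.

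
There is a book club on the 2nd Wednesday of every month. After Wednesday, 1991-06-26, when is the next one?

1991-07-10

June 1991 starts on a Saturday; its first Wednesday is the 5th, so the 2nd Wednesday is the 12th — 1991-06-12.
That is not after 1991-06-26, so look at July 1991.
July 1991 starts on a Monday; its first Wednesday is the 3rd, so the 2nd Wednesday is the 10th — 1991-07-10.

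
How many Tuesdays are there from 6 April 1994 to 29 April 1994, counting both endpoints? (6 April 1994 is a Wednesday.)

6 April 1994 is a Wednesday; the first Tuesday on or after it is 12 April 1994 (6 days later).
From 12 April 1994 to 29 April 1994 is 29 − 12 = 17 days.
17 ÷ 7 = 2 full weeks with remainder 3, so 2 more Tuesdays after the first → 3.

3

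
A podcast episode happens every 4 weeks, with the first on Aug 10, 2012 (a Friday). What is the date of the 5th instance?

The 5th occurrence is 4 intervals after the first: 4 × 28 = 112 days after Aug 10, 2012.
Aug has 31 days — 21 days to the end of Aug leaves 91.
Sep has 30 days (61 left).
Oct has 31 days (30 left).
30 days into Nov → Nov 30, 2012.

Nov 30, 2012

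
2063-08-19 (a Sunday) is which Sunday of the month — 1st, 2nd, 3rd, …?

Day 19 falls in week ⌈19/7⌉ of the month.
Days 1–7 hold the 1st Sunday, 8–14 the 2nd, 15–21 the 3rd, 22–28 the 4th, 29–31 the 5th.
19 is in the range for the 3rd.

3rd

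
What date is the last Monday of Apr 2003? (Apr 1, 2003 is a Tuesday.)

Apr 28, 2003

Apr 2003 begins on a Tuesday, so the first Monday is Apr 7 (6 days later).
Apr 2003 has 30 days. Adding weeks: 7, 14, 21, 28 — the last one ≤ 30 is the 28th.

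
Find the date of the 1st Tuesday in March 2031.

March 4, 2031

March 2031 begins on a Saturday, so the first Tuesday is March 4 (3 days later).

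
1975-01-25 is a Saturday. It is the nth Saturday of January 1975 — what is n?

Day 25 falls in week ⌈25/7⌉ of the month.
Days 1–7 hold the 1st Saturday, 8–14 the 2nd, 15–21 the 3rd, 22–28 the 4th, 29–31 the 5th.
25 is in the range for the 4th.

4th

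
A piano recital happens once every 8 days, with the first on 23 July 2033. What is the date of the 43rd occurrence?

24 June 2034

The 43rd occurrence is 42 intervals after the first: 42 × 8 = 336 days after 23 July 2033.
July has 31 days — 8 days to the end of July leaves 328.
August has 31 days (297 left).
September has 30 days (267 left).
October has 31 days (236 left).
November has 30 days (206 left).
December has 31 days (175 left).
January has 31 days (144 left).
February has 28 days (116 left).
March has 31 days (85 left).
April has 30 days (55 left).
May has 31 days (24 left).
24 days into June → 24 June 2034.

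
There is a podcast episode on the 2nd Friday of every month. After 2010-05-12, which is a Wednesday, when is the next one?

May 2010 starts on a Saturday; its first Friday is the 7th, so the 2nd Friday is the 14th — 2010-05-14.
2010-05-14 is after 2010-05-12, so that is the next one.

2010-05-14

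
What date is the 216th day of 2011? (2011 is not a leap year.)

4 August 2011

January has 31 days (216 − 31 = 185 remain).
February has 28 days (185 − 28 = 157 remain).
March has 31 days (157 − 31 = 126 remain).
April has 30 days (126 − 30 = 96 remain).
May has 31 days (96 − 31 = 65 remain).
June has 30 days (65 − 30 = 35 remain).
July has 31 days (35 − 31 = 4 remain).
4 into August → August 4.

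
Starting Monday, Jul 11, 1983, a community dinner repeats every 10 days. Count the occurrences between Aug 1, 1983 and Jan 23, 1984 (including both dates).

17

Occurrences land 10·i days after Jul 11, 1983 for i = 0, 1, 2, …
Aug 1, 1983 is 21 days after the start; 21 ÷ 10 = 2 remainder 1; since the remainder is 1, round up to i = 3. First occurrence in the window: #4 on Aug 10, 1983 (3×10 = 30 days in).
Jan 23, 1984 is 196 days after the start; 196 ÷ 10 = 19 remainder 6. Last occurrence in the window: #20 on Jan 17, 1984.
Occurrences #4 through #20: 17 in total.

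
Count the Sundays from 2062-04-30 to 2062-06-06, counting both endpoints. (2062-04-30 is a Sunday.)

6

2062-04-30 is a Sunday; the first Sunday on or after it is 2062-04-30.
From 2062-04-30 to 2062-06-06: 0 + 31 + 6 = 37 days (rest of April, May, June).
37 ÷ 7 = 5 full weeks with remainder 2, so 5 more Sundays after the first → 6.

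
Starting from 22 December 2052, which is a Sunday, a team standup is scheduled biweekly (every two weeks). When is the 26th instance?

The 26th occurrence is 25 intervals after the first: 25 × 14 = 350 days after 22 December 2052.
December has 31 days — 9 days to the end of December leaves 341.
January has 31 days (310 left).
February has 28 days (282 left).
March has 31 days (251 left).
April has 30 days (221 left).
May has 31 days (190 left).
June has 30 days (160 left).
July has 31 days (129 left).
August has 31 days (98 left).
September has 30 days (68 left).
October has 31 days (37 left).
November has 30 days (7 left).
7 days into December → 7 December 2053.

7 December 2053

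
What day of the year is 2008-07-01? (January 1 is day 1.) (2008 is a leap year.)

Days in months before July: 31 + 29 + 31 + 30 + 31 + 30 = 182.
Plus 1 day into July → day 183.

183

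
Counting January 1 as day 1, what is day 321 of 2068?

Jan has 31 days (321 − 31 = 290 remain).
Feb has 29 days (290 − 29 = 261 remain).
Mar has 31 days (261 − 31 = 230 remain).
Apr has 30 days (230 − 30 = 200 remain).
May has 31 days (200 − 31 = 169 remain).
Jun has 30 days (169 − 30 = 139 remain).
Jul has 31 days (139 − 31 = 108 remain).
Aug has 31 days (108 − 31 = 77 remain).
Sep has 30 days (77 − 30 = 47 remain).
Oct has 31 days (47 − 31 = 16 remain).
16 into Nov → Nov 16.

Nov 16, 2068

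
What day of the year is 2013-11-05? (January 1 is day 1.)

Days in months before November: 31 + 28 + 31 + 30 + 31 + 30 + 31 + 31 + 30 + 31 = 304.
Plus 5 days into November → day 309.

309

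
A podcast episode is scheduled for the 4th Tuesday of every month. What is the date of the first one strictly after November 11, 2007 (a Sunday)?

November 27, 2007

November 2007 starts on a Thursday; its first Tuesday is the 6th, so the 4th Tuesday is the 27th — November 27, 2007.
November 27, 2007 is after November 11, 2007, so that is the next one.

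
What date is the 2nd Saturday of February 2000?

The first Saturday of February 2000 is February 5.
The 2nd Saturday is 1 weeks later: 5 + 7 = 12.

12 February 2000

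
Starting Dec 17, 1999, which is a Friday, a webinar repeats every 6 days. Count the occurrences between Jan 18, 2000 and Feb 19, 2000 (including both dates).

Occurrences land 6·i days after Dec 17, 1999 for i = 0, 1, 2, …
Jan 18, 2000 is 32 days after the start; 32 ÷ 6 = 5 remainder 2; since the remainder is 2, round up to i = 6. First occurrence in the window: #7 on Jan 22, 2000 (6×6 = 36 days in).
Feb 19, 2000 is 64 days after the start; 64 ÷ 6 = 10 remainder 4. Last occurrence in the window: #11 on Feb 15, 2000.
Occurrences #7 through #11: 5 in total.

5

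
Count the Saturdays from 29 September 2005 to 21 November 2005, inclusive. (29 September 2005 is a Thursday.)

29 September 2005 is a Thursday; the first Saturday on or after it is 1 October 2005 (2 days later).
From 1 October 2005 to 21 November 2005: 30 + 21 = 51 days (rest of October, November).
51 ÷ 7 = 7 full weeks with remainder 2, so 7 more Saturdays after the first → 8.

8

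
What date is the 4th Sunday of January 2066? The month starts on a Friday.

January 2066 begins on a Friday, so the first Sunday is January 3 (2 days later).
The 4th Sunday is 3 weeks later: 3 + 21 = 24.

24 January 2066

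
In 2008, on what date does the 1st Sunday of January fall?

January 2008 begins on a Tuesday, so the first Sunday is January 6 (5 days later).

6 January 2008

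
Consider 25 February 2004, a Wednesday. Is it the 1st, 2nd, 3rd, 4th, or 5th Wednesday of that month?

Day 25 falls in week ⌈25/7⌉ of the month.
Days 1–7 hold the 1st Wednesday, 8–14 the 2nd, 15–21 the 3rd, 22–28 the 4th, 29–31 the 5th.
25 is in the range for the 4th.

4th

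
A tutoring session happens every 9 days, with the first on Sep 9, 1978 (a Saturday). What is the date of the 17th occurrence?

The 17th occurrence is 16 intervals after the first: 16 × 9 = 144 days after Sep 9, 1978.
Sep has 30 days — 21 days to the end of Sep leaves 123.
Oct has 31 days (92 left).
Nov has 30 days (62 left).
Dec has 31 days (31 left).
31 days into Jan → Jan 31, 1979.

Jan 31, 1979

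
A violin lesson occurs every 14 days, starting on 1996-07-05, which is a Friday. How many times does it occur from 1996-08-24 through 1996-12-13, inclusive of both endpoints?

Occurrences land 14·i days after 1996-07-05 for i = 0, 1, 2, …
1996-08-24 is 50 days after the start; 50 ÷ 14 = 3 remainder 8; since the remainder is 8, round up to i = 4. First occurrence in the window: #5 on 1996-08-30 (4×14 = 56 days in).
1996-12-13 is 161 days after the start; 161 ÷ 14 = 11 remainder 7. Last occurrence in the window: #12 on 1996-12-06.
Occurrences #5 through #12: 8 in total.

8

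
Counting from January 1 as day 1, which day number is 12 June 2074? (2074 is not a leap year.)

Days in months before June: 31 + 28 + 31 + 30 + 31 = 151.
Plus 12 days into June → day 163.

163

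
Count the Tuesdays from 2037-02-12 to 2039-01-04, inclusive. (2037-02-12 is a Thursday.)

99

2037-02-12 is a Thursday; the first Tuesday on or after it is 2037-02-17 (5 days later).
From 2037-02-17 to 2039-01-04: 317 + 365 + 4 = 686 days (rest of 2037, 2038, to 2039-01-04 in 2039).
686 ÷ 7 = 98 full weeks with remainder 0, so 98 more Tuesdays after the first → 99.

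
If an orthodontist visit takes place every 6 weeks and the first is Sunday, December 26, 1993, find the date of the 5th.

The 5th occurrence is 4 intervals after the first: 4 × 42 = 168 days after December 26, 1993.
December has 31 days — 5 days to the end of December leaves 163.
January has 31 days (132 left).
February has 28 days (104 left).
March has 31 days (73 left).
April has 30 days (43 left).
May has 31 days (12 left).
12 days into June → June 12, 1994.

June 12, 1994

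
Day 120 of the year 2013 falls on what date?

2013-04-30

January has 31 days (120 − 31 = 89 remain).
February has 28 days (89 − 28 = 61 remain).
March has 31 days (61 − 31 = 30 remain).
30 into April → April 30.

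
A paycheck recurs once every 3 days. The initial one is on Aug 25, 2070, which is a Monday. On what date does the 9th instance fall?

Sep 18, 2070

The 9th occurrence is 8 intervals after the first: 8 × 3 = 24 days after Aug 25, 2070.
Aug has 31 days — 6 days to the end of Aug leaves 18.
18 days into Sep → Sep 18, 2070.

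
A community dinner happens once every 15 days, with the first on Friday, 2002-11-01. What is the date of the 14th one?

The 14th occurrence is 13 intervals after the first: 13 × 15 = 195 days after 2002-11-01.
November has 30 days — 29 days to the end of November leaves 166.
December has 31 days (135 left).
January has 31 days (104 left).
February has 28 days (76 left).
March has 31 days (45 left).
April has 30 days (15 left).
15 days into May → 2003-05-15.

2003-05-15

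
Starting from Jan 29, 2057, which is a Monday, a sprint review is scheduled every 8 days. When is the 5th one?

Mar 2, 2057

The 5th occurrence is 4 intervals after the first: 4 × 8 = 32 days after Jan 29, 2057.
Jan has 31 days — 2 days to the end of Jan leaves 30.
Feb has 28 days (2 left).
2 days into Mar → Mar 2, 2057.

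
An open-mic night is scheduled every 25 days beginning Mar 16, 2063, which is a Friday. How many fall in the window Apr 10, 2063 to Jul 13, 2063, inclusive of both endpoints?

Occurrences land 25·i days after Mar 16, 2063 for i = 0, 1, 2, …
Apr 10, 2063 is 25 days after the start; 25 ÷ 25 = 1 remainder 0. First occurrence in the window: #2 on Apr 10, 2063 (1×25 = 25 days in).
Jul 13, 2063 is 119 days after the start; 119 ÷ 25 = 4 remainder 19. Last occurrence in the window: #5 on Jun 24, 2063.
Occurrences #2 through #5: 4 in total.

4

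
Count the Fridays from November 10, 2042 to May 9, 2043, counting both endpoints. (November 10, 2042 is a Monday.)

November 10, 2042 is a Monday; the first Friday on or after it is November 14, 2042 (4 days later).
From November 14, 2042 to May 9, 2043: 16 + 31 + 31 + 28 + 31 + 30 + 9 = 176 days (rest of November, December, January, February, March, April, May).
176 ÷ 7 = 25 full weeks with remainder 1, so 25 more Fridays after the first → 26.

26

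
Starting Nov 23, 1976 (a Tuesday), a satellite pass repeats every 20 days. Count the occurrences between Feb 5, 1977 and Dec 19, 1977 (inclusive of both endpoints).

16

Occurrences land 20·i days after Nov 23, 1976 for i = 0, 1, 2, …
Feb 5, 1977 is 74 days after the start; 74 ÷ 20 = 3 remainder 14; since the remainder is 14, round up to i = 4. First occurrence in the window: #5 on Feb 11, 1977 (4×20 = 80 days in).
Dec 19, 1977 is 391 days after the start; 391 ÷ 20 = 19 remainder 11. Last occurrence in the window: #20 on Dec 8, 1977.
Occurrences #5 through #20: 16 in total.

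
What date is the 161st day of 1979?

January has 31 days (161 − 31 = 130 remain).
February has 28 days (130 − 28 = 102 remain).
March has 31 days (102 − 31 = 71 remain).
April has 30 days (71 − 30 = 41 remain).
May has 31 days (41 − 31 = 10 remain).
10 into June → June 10.

10 June 1979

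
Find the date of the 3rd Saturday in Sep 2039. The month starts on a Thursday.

Sep 17, 2039

Sep 2039 begins on a Thursday, so the first Saturday is Sep 3 (2 days later).
The 3rd Saturday is 2 weeks later: 3 + 14 = 17.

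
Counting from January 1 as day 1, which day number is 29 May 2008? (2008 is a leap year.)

Days in months before May: 31 + 29 + 31 + 30 = 121.
Plus 29 days into May → day 150.

150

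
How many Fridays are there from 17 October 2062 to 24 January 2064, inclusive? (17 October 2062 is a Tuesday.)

17 October 2062 is a Tuesday; the first Friday on or after it is 20 October 2062 (3 days later).
From 20 October 2062 to 24 January 2064: 72 + 365 + 24 = 461 days (rest of 2062, 2063, to 24 January 2064 in 2064).
461 ÷ 7 = 65 full weeks with remainder 6, so 65 more Fridays after the first → 66.

66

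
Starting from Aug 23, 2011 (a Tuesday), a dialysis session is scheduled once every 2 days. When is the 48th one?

Nov 25, 2011

The 48th occurrence is 47 intervals after the first: 47 × 2 = 94 days after Aug 23, 2011.
Aug has 31 days — 8 days to the end of Aug leaves 86.
Sep has 30 days (56 left).
Oct has 31 days (25 left).
25 days into Nov → Nov 25, 2011.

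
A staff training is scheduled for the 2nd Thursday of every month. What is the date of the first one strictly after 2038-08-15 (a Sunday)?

August 2038 starts on a Sunday; its first Thursday is the 5th, so the 2nd Thursday is the 12th — 2038-08-12.
That is not after 2038-08-15, so look at September 2038.
September 2038 starts on a Wednesday; its first Thursday is the 2nd, so the 2nd Thursday is the 9th — 2038-09-09.

2038-09-09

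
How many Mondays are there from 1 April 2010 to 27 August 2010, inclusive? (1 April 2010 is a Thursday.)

21

1 April 2010 is a Thursday; the first Monday on or after it is 5 April 2010 (4 days later).
From 5 April 2010 to 27 August 2010: 25 + 31 + 30 + 31 + 27 = 144 days (rest of April, May, June, July, August).
144 ÷ 7 = 20 full weeks with remainder 4, so 20 more Mondays after the first → 21.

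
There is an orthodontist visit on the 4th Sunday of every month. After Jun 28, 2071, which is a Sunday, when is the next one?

Jul 26, 2071

Jun 2071 starts on a Monday; its first Sunday is the 7th, so the 4th Sunday is the 28th — Jun 28, 2071.
That is not after Jun 28, 2071, so look at Jul 2071.
Jul 2071 starts on a Wednesday; its first Sunday is the 5th, so the 4th Sunday is the 26th — Jul 26, 2071.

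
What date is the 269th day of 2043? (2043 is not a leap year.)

2043-09-26

January has 31 days (269 − 31 = 238 remain).
February has 28 days (238 − 28 = 210 remain).
March has 31 days (210 − 31 = 179 remain).
April has 30 days (179 − 30 = 149 remain).
May has 31 days (149 − 31 = 118 remain).
June has 30 days (118 − 30 = 88 remain).
July has 31 days (88 − 31 = 57 remain).
August has 31 days (57 − 31 = 26 remain).
26 into September → September 26.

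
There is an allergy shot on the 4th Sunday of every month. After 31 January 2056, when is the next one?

27 February 2056

January 2056 starts on a Saturday; its first Sunday is the 2nd, so the 4th Sunday is the 23rd — 23 January 2056.
That is not after 31 January 2056, so look at February 2056.
February 2056 starts on a Tuesday; its first Sunday is the 6th, so the 4th Sunday is the 27th — 27 February 2056.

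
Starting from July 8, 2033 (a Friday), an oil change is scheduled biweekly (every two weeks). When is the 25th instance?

June 9, 2034

The 25th occurrence is 24 intervals after the first: 24 × 14 = 336 days after July 8, 2033.
July has 31 days — 23 days to the end of July leaves 313.
August has 31 days (282 left).
September has 30 days (252 left).
October has 31 days (221 left).
November has 30 days (191 left).
December has 31 days (160 left).
January has 31 days (129 left).
February has 28 days (101 left).
March has 31 days (70 left).
April has 30 days (40 left).
May has 31 days (9 left).
9 days into June → June 9, 2034.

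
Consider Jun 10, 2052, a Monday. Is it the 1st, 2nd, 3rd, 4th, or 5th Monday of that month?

Day 10 falls in week ⌈10/7⌉ of the month.
Days 1–7 hold the 1st Monday, 8–14 the 2nd, 15–21 the 3rd, 22–28 the 4th, 29–31 the 5th.
10 is in the range for the 2nd.

2nd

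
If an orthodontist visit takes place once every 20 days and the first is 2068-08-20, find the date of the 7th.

2068-12-18

The 7th occurrence is 6 intervals after the first: 6 × 20 = 120 days after 2068-08-20.
August has 31 days — 11 days to the end of August leaves 109.
September has 30 days (79 left).
October has 31 days (48 left).
November has 30 days (18 left).
18 days into December → 2068-12-18.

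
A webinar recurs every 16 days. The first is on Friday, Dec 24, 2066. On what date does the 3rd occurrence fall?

Jan 25, 2067

The 3rd occurrence is 2 intervals after the first: 2 × 16 = 32 days after Dec 24, 2066.
Dec has 31 days — 7 days to the end of Dec leaves 25.
25 days into Jan → Jan 25, 2067.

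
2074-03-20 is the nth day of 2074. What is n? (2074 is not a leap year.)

79

Days in months before March: 31 + 28 = 59.
Plus 20 days into March → day 79.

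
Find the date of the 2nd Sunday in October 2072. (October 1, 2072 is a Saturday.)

October 2072 begins on a Saturday, so the first Sunday is October 2 (1 day later).
The 2nd Sunday is 1 weeks later: 2 + 7 = 9.

October 9, 2072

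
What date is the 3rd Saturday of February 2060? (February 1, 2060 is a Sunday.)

February 21, 2060

February 2060 begins on a Sunday, so the first Saturday is February 7 (6 days later).
The 3rd Saturday is 2 weeks later: 7 + 14 = 21.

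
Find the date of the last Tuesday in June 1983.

June 1983 begins on a Wednesday, so the first Tuesday is June 7 (6 days later).
June 1983 has 30 days. Adding weeks: 7, 14, 21, 28 — the last one ≤ 30 is the 28th.

June 28, 1983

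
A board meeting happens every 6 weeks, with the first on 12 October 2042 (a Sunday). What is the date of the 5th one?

29 March 2043

The 5th occurrence is 4 intervals after the first: 4 × 42 = 168 days after 12 October 2042.
October has 31 days — 19 days to the end of October leaves 149.
November has 30 days (119 left).
December has 31 days (88 left).
January has 31 days (57 left).
February has 28 days (29 left).
29 days into March → 29 March 2043.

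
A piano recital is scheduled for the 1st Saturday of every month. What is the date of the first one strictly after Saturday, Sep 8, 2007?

Oct 6, 2007

Sep 2007 starts on a Saturday, so its 1st Saturday is Sep 1, 2007.
That is not after Sep 8, 2007, so look at Oct 2007.
Oct 2007 starts on a Monday, so its 1st Saturday is Oct 6, 2007 (5 days in).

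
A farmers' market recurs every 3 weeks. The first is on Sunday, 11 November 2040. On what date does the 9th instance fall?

The 9th occurrence is 8 intervals after the first: 8 × 21 = 168 days after 11 November 2040.
November has 30 days — 19 days to the end of November leaves 149.
December has 31 days (118 left).
January has 31 days (87 left).
February has 28 days (59 left).
March has 31 days (28 left).
28 days into April → 28 April 2041.

28 April 2041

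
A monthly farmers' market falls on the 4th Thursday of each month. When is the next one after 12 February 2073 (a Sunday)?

23 February 2073

February 2073 starts on a Wednesday; its first Thursday is the 2nd, so the 4th Thursday is the 23rd — 23 February 2073.
23 February 2073 is after 12 February 2073, so that is the next one.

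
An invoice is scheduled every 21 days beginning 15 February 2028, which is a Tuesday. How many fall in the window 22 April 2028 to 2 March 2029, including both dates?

Occurrences land 21·i days after 15 February 2028 for i = 0, 1, 2, …
22 April 2028 is 67 days after the start; 67 ÷ 21 = 3 remainder 4; since the remainder is 4, round up to i = 4. First occurrence in the window: #5 on 9 May 2028 (4×21 = 84 days in).
2 March 2029 is 381 days after the start; 381 ÷ 21 = 18 remainder 3. Last occurrence in the window: #19 on 27 February 2029.
Occurrences #5 through #19: 15 in total.

15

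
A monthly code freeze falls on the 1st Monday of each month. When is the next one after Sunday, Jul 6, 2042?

Jul 7, 2042

Jul 2042 starts on a Tuesday, so its 1st Monday is Jul 7, 2042 (6 days in).
Jul 7, 2042 is after Jul 6, 2042, so that is the next one.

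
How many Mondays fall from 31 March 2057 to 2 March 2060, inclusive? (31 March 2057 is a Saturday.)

31 March 2057 is a Saturday; the first Monday on or after it is 2 April 2057 (2 days later).
From 2 April 2057 to 2 March 2060: 273 + 365 + 365 + 62 = 1065 days (rest of 2057, 2058, 2059, to 2 March 2060 in 2060).
1065 ÷ 7 = 152 full weeks with remainder 1, so 152 more Mondays after the first → 153.

153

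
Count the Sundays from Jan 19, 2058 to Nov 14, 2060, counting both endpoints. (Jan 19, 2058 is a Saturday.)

148

Jan 19, 2058 is a Saturday; the first Sunday on or after it is Jan 20, 2058 (1 day later).
From Jan 20, 2058 to Nov 14, 2060: 345 + 365 + 319 = 1029 days (rest of 2058, 2059, to Nov 14, 2060 in 2060).
1029 ÷ 7 = 147 full weeks with remainder 0, so 147 more Sundays after the first → 148.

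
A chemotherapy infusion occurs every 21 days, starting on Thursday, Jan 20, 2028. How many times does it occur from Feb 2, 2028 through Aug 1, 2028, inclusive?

Occurrences land 21·i days after Jan 20, 2028 for i = 0, 1, 2, …
Feb 2, 2028 is 13 days after the start; 13 ÷ 21 = 0 remainder 13; since the remainder is 13, round up to i = 1. First occurrence in the window: #2 on Feb 10, 2028 (1×21 = 21 days in).
Aug 1, 2028 is 194 days after the start; 194 ÷ 21 = 9 remainder 5. Last occurrence in the window: #10 on Jul 27, 2028.
Occurrences #2 through #10: 9 in total.

9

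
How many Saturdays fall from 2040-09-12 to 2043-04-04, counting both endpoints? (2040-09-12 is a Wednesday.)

134

2040-09-12 is a Wednesday; the first Saturday on or after it is 2040-09-15 (3 days later).
From 2040-09-15 to 2043-04-04: 107 + 365 + 365 + 94 = 931 days (rest of 2040, 2041, 2042, to 2043-04-04 in 2043).
931 ÷ 7 = 133 full weeks with remainder 0, so 133 more Saturdays after the first → 134.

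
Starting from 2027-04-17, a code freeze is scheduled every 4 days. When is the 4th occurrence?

The 4th occurrence is 3 intervals after the first: 3 × 4 = 12 days after 2027-04-17.
12 days later is 2027-04-29.

2027-04-29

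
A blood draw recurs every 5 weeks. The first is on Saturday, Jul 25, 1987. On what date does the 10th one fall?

The 10th occurrence is 9 intervals after the first: 9 × 35 = 315 days after Jul 25, 1987.
Jul has 31 days — 6 days to the end of Jul leaves 309.
Aug has 31 days (278 left).
Sep has 30 days (248 left).
Oct has 31 days (217 left).
Nov has 30 days (187 left).
Dec has 31 days (156 left).
Jan has 31 days (125 left).
Feb has 29 days (96 left).
Mar has 31 days (65 left).
Apr has 30 days (35 left).
May has 31 days (4 left).
4 days into Jun → Jun 4, 1988.

Jun 4, 1988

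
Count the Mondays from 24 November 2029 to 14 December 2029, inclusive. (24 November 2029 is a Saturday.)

3

24 November 2029 is a Saturday; the first Monday on or after it is 26 November 2029 (2 days later).
From 26 November 2029 to 14 December 2029: 4 + 14 = 18 days (rest of November, December).
18 ÷ 7 = 2 full weeks with remainder 4, so 2 more Mondays after the first → 3.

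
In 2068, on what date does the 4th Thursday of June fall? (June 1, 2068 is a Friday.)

June 2068 begins on a Friday, so the first Thursday is June 7 (6 days later).
The 4th Thursday is 3 weeks later: 7 + 21 = 28.

2068-06-28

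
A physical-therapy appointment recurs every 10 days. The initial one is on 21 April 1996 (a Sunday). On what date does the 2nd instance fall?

1 May 1996

The 2nd occurrence is 1 interval after the first: 1 × 10 = 10 days after 21 April 1996.
April has 30 days — 9 days to the end of April leaves 1.
1 day into May → 1 May 1996.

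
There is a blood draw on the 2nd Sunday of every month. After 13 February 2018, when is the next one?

February 2018 starts on a Thursday; its first Sunday is the 4th, so the 2nd Sunday is the 11th — 11 February 2018.
That is not after 13 February 2018, so look at March 2018.
March 2018 starts on a Thursday; its first Sunday is the 4th, so the 2nd Sunday is the 11th — 11 March 2018.

11 March 2018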